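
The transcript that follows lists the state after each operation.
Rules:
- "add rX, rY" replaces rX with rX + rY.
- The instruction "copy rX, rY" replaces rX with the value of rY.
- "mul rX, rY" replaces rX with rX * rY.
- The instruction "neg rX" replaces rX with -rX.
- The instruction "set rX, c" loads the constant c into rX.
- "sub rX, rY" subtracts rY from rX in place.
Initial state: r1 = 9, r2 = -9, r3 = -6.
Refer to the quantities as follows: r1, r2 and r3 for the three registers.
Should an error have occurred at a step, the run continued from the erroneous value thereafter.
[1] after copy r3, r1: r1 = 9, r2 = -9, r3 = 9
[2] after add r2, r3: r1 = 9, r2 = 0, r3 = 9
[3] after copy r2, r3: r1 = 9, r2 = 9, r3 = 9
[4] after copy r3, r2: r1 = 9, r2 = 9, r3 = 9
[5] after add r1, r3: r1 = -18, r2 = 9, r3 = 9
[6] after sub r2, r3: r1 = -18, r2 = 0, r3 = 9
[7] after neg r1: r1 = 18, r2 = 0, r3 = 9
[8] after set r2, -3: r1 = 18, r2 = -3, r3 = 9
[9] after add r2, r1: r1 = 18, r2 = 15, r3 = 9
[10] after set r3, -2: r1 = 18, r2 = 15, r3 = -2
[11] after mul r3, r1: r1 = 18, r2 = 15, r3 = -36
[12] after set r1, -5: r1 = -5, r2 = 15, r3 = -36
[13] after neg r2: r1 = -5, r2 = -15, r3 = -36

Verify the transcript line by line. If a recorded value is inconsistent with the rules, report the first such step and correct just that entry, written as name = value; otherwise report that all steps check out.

1. r3 = 9 (exactly as logged)
2. r2 = -9 + 9 = 0 (same as recorded)
3. r2 = 9 (checks out)
4. r3 = 9 (agrees with the transcript)
5. r1 = 9 + 9 = 18 (a discrepancy with the transcript)
First incorrect step: 5; the correct value is r1 = 18.

step 5, r1 = 18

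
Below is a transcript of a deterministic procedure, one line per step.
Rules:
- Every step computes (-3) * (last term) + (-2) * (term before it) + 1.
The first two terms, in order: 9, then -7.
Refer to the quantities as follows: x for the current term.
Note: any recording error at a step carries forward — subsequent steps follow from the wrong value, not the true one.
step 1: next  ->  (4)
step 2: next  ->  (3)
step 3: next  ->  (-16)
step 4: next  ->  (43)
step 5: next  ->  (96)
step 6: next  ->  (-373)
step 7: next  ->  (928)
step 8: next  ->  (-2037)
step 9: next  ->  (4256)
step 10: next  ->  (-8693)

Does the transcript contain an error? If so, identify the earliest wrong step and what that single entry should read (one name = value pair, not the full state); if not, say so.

step 5, x = -96

step 1: x = -3*(-7) + (-2)*(9) + (1) = 4 -> same as recorded
step 2: x = -3*(4) + (-2)*(-7) + (1) = 3 -> in agreement
step 3: x = -3*(3) + (-2)*(4) + (1) = -16 -> matches
step 4: x = -3*(-16) + (-2)*(3) + (1) = 43 -> matches
step 5: x = -3*(43) + (-2)*(-16) + (1) = -96 -> first mismatch against the transcript
Conclusion: step 5 carries the first error; the entry should be x = -96.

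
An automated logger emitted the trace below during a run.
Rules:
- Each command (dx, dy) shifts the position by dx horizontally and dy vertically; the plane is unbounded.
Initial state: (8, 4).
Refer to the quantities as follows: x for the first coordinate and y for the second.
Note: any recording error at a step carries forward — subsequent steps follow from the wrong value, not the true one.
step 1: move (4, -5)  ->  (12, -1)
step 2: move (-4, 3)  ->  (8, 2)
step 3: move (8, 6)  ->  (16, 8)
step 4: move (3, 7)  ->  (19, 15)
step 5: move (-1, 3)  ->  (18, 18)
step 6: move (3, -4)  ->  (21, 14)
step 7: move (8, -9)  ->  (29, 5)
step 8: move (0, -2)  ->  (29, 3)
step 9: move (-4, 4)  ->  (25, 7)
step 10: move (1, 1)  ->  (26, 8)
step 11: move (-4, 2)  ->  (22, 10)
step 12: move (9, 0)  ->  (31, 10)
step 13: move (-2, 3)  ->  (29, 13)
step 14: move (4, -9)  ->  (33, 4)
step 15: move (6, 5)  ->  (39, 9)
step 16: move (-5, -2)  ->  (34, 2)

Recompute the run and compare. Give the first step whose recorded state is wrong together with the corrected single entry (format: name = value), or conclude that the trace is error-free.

step 1: x = 8 + (4) = 12, y = 4 + (-5) = -1 -> verified
step 2: x = 12 + (-4) = 8, y = -1 + (3) = 2 -> checks out
step 3: x = 8 + (8) = 16, y = 2 + (6) = 8 -> checks out
step 4: x = 16 + (3) = 19, y = 8 + (7) = 15 -> same as recorded
step 5: x = 19 + (-1) = 18, y = 15 + (3) = 18 -> no discrepancy
step 6: x = 18 + (3) = 21, y = 18 + (-4) = 14 -> no discrepancy
step 7: x = 21 + (8) = 29, y = 14 + (-9) = 5 -> agrees with the trace
step 8: x = 29 + (0) = 29, y = 5 + (-2) = 3 -> verified
step 9: x = 29 + (-4) = 25, y = 3 + (4) = 7 -> exactly as logged
step 10: x = 25 + (1) = 26, y = 7 + (1) = 8 -> verified
step 11: x = 26 + (-4) = 22, y = 8 + (2) = 10 -> no discrepancy
step 12: x = 22 + (9) = 31, y = 10 + (0) = 10 -> agrees with the trace
step 13: x = 31 + (-2) = 29, y = 10 + (3) = 13 -> matches
step 14: x = 29 + (4) = 33, y = 13 + (-9) = 4 -> same as recorded
step 15: x = 33 + (6) = 39, y = 4 + (5) = 9 -> verified
step 16: x = 39 + (-5) = 34, y = 9 + (-2) = 7 -> a discrepancy with the trace
The earliest wrong entry is at step 16: it should read y = 7.

step 16, y = 7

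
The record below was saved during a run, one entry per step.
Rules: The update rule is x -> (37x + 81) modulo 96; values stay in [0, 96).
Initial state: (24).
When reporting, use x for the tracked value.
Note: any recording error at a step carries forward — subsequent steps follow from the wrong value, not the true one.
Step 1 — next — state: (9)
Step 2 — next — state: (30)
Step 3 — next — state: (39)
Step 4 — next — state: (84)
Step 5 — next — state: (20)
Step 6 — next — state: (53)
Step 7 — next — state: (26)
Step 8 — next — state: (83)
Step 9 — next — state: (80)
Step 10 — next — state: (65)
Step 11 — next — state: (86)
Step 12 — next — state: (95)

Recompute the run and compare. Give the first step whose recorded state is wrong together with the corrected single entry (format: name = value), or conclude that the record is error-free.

step 5, x = 21

step 1: x = (37*24 + 81) mod 96 = 9 -> exactly as logged
step 2: x = (37*9 + 81) mod 96 = 30 -> in agreement
step 3: x = (37*30 + 81) mod 96 = 39 -> same as recorded
step 4: x = (37*39 + 81) mod 96 = 84 -> verified
step 5: x = (37*84 + 81) mod 96 = 21 -> not what was recorded
The audit stops at step 5: the recorded entry is wrong and should be x = 21.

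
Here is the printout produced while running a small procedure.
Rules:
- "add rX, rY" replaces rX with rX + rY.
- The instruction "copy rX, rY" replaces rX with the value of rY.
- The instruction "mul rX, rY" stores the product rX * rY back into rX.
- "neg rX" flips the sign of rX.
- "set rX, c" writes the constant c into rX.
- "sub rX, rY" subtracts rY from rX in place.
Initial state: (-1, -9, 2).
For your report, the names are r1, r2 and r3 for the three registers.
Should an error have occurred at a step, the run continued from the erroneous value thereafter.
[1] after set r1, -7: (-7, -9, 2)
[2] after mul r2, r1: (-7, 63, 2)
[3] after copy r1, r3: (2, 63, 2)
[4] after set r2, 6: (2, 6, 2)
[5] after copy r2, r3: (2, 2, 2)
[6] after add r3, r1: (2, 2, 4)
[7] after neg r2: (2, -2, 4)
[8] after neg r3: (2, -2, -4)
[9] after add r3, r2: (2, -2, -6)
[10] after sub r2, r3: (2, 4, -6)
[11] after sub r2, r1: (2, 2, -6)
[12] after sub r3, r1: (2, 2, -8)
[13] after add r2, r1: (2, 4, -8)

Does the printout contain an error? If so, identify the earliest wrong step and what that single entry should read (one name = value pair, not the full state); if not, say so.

no error

step 1: r1 = -7 -> verified
step 2: r2 = -9 * -7 = 63 -> in agreement
step 3: r1 = 2 -> exactly as logged
step 4: r2 = 6 -> same as recorded
step 5: r2 = 2 -> agrees with the printout
step 6: r3 = 2 + 2 = 4 -> same as recorded
step 7: r2 = -(2) = -2 -> matches
step 8: r3 = -(4) = -4 -> exactly as logged
step 9: r3 = -4 + -2 = -6 -> same as recorded
step 10: r2 = -2 - -6 = 4 -> confirmed correct
step 11: r2 = 4 - 2 = 2 -> confirmed correct
step 12: r3 = -6 - 2 = -8 -> confirmed correct
step 13: r2 = 2 + 2 = 4 -> consistent with the printout
Each recorded entry agrees with the recomputation.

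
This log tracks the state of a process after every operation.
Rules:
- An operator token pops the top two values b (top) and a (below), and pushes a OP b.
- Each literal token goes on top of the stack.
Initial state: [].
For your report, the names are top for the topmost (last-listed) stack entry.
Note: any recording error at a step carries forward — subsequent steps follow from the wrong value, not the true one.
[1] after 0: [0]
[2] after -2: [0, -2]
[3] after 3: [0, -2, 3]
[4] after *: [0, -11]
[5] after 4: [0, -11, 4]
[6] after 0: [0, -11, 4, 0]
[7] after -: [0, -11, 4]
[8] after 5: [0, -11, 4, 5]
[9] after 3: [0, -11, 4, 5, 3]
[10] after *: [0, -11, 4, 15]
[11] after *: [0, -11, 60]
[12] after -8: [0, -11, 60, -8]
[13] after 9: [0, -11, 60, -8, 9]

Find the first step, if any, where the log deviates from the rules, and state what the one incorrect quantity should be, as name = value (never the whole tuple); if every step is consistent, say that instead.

Step 1: push 0: top = 0 — same as recorded.
Step 2: push -2: top = -2 — matches.
Step 3: push 3: top = 3 — verified.
Step 4: -2 * 3 = -6 — this is not what the log shows.
Step 4 is the first one off; corrected, top = -6.

step 4, top = -6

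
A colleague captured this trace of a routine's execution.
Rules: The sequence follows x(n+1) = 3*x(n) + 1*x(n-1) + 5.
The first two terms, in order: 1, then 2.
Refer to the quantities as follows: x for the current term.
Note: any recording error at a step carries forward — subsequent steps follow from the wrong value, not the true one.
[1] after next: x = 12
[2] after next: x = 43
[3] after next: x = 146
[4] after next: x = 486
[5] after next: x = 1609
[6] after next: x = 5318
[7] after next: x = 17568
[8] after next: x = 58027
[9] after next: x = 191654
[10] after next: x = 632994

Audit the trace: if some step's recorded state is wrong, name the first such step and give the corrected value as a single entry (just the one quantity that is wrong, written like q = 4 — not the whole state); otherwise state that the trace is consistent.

no error

Recomputing the run from the initial state:
step 1: x = 12
step 2: x = 43
step 3: x = 146
step 4: x = 486
step 5: x = 1609
step 6: x = 5318
step 7: x = 17568
step 8: x = 58027
step 9: x = 191654
step 10: x = 632994
This matches the trace at every step.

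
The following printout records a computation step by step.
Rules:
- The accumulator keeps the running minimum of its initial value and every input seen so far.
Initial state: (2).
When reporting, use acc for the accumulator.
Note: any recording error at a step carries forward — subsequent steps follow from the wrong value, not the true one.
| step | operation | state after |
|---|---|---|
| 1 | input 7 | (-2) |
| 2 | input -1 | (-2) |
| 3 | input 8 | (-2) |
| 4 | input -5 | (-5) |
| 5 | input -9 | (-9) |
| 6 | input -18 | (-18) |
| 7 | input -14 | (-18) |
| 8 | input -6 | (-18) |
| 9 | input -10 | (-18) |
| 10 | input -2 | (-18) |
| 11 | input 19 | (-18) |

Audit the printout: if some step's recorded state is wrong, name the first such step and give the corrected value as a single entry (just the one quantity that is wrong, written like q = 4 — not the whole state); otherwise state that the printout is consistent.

step 1, acc = 2

step 1: acc = min(2, 7) = 2 -> the recorded entry deviates here
First deviation found at step 1; the corrected entry is acc = 2.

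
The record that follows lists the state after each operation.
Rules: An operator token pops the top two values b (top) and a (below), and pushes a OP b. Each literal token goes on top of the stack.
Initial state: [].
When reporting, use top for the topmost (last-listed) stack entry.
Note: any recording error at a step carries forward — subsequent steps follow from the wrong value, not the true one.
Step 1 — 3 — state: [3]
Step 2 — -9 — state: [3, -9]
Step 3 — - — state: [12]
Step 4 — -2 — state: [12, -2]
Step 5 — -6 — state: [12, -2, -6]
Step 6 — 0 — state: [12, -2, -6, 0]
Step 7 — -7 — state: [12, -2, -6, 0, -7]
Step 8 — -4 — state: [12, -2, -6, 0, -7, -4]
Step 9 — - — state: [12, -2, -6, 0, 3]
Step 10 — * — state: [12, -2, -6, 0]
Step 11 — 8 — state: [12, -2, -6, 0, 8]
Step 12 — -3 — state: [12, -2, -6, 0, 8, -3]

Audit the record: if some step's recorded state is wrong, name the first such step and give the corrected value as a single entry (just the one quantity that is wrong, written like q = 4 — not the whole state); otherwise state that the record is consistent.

Step 1: push 3: top = 3 — checks out.
Step 2: push -9: top = -9 — in agreement.
Step 3: 3 - -9 = 12 — verified.
Step 4: push -2: top = -2 — in agreement.
Step 5: push -6: top = -6 — in agreement.
Step 6: push 0: top = 0 — matches.
Step 7: push -7: top = -7 — confirmed correct.
Step 8: push -4: top = -4 — no discrepancy.
Step 9: -7 - -4 = -3 — first mismatch against the record.
So the first discrepancy is step 9, where the right value is top = -3.

step 9, top = -3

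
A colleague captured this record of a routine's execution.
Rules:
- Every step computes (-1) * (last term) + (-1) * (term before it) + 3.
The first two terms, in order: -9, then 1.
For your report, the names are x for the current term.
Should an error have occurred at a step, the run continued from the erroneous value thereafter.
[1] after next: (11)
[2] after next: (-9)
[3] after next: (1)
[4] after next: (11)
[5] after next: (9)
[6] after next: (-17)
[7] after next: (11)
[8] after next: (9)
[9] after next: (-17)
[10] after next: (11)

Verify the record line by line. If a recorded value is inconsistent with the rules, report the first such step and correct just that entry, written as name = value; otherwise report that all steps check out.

step 5, x = -9

1. x = -1*(1) + (-1)*(-9) + (3) = 11 (exactly as logged)
2. x = -1*(11) + (-1)*(1) + (3) = -9 (in agreement)
3. x = -1*(-9) + (-1)*(11) + (3) = 1 (checks out)
4. x = -1*(1) + (-1)*(-9) + (3) = 11 (in agreement)
5. x = -1*(11) + (-1)*(1) + (3) = -9 (first mismatch against the record)
First incorrect step: 5; the correct value is x = -9.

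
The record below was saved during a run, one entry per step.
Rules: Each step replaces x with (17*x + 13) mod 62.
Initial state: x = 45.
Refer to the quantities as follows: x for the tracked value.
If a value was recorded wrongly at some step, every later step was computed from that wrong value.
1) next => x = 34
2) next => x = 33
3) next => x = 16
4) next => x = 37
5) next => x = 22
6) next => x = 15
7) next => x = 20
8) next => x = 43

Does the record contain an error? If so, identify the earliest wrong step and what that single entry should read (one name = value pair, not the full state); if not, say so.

1. x = (17*45 + 13) mod 62 = 34 (no discrepancy)
2. x = (17*34 + 13) mod 62 = 33 (consistent with the record)
3. x = (17*33 + 13) mod 62 = 16 (confirmed correct)
4. x = (17*16 + 13) mod 62 = 37 (confirmed correct)
5. x = (17*37 + 13) mod 62 = 22 (same as recorded)
6. x = (17*22 + 13) mod 62 = 15 (confirmed correct)
7. x = (17*15 + 13) mod 62 = 20 (confirmed correct)
8. x = (17*20 + 13) mod 62 = 43 (confirmed correct)
The whole run recomputes cleanly — no discrepancies.

no error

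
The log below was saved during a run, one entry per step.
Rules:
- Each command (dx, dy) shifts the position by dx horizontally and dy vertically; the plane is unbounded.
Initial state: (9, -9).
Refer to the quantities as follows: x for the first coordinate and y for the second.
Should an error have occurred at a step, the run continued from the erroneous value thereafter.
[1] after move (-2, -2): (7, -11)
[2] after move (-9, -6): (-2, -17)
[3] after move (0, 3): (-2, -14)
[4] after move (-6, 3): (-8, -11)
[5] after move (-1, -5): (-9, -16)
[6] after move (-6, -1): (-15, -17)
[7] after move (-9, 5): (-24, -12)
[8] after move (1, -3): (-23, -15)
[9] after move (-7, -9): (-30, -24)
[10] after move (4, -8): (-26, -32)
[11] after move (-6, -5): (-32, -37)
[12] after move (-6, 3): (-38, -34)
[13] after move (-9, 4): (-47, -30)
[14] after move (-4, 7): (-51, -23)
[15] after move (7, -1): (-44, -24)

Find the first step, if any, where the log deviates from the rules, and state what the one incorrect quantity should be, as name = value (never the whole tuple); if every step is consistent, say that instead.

no error

Step 1: x = 9 + (-2) = 7, y = -9 + (-2) = -11 — matches.
Step 2: x = 7 + (-9) = -2, y = -11 + (-6) = -17 — same as recorded.
Step 3: x = -2 + (0) = -2, y = -17 + (3) = -14 — same as recorded.
Step 4: x = -2 + (-6) = -8, y = -14 + (3) = -11 — confirmed correct.
Step 5: x = -8 + (-1) = -9, y = -11 + (-5) = -16 — agrees with the log.
Step 6: x = -9 + (-6) = -15, y = -16 + (-1) = -17 — no discrepancy.
Step 7: x = -15 + (-9) = -24, y = -17 + (5) = -12 — confirmed correct.
Step 8: x = -24 + (1) = -23, y = -12 + (-3) = -15 — agrees with the log.
Step 9: x = -23 + (-7) = -30, y = -15 + (-9) = -24 — consistent with the log.
Step 10: x = -30 + (4) = -26, y = -24 + (-8) = -32 — agrees with the log.
Step 11: x = -26 + (-6) = -32, y = -32 + (-5) = -37 — consistent with the log.
Step 12: x = -32 + (-6) = -38, y = -37 + (3) = -34 — checks out.
Step 13: x = -38 + (-9) = -47, y = -34 + (4) = -30 — in agreement.
Step 14: x = -47 + (-4) = -51, y = -30 + (7) = -23 — checks out.
Step 15: x = -51 + (7) = -44, y = -23 + (-1) = -24 — exactly as logged.
The whole run recomputes cleanly — no discrepancies.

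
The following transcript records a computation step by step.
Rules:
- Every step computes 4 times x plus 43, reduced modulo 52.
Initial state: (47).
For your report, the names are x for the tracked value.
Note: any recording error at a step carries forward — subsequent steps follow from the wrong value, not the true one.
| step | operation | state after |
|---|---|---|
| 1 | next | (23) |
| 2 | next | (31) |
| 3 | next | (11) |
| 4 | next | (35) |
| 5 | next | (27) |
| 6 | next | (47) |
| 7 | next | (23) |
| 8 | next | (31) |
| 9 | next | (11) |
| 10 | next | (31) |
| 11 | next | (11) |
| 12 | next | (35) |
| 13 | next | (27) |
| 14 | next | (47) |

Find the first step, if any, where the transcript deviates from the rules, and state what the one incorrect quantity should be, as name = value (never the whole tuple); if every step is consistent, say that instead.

step 10, x = 35

Recomputing the run from the initial state:
step 1: x = 23
step 2: x = 31
step 3: x = 11
step 4: x = 35
step 5: x = 27
step 6: x = 47
step 7: x = 23
step 8: x = 31
step 9: x = 11
step 10: x = 35
step 11: x = 27
step 12: x = 47
step 13: x = 23
step 14: x = 31
The first disagreement with the transcript is at step 10, where the value should be x = 35.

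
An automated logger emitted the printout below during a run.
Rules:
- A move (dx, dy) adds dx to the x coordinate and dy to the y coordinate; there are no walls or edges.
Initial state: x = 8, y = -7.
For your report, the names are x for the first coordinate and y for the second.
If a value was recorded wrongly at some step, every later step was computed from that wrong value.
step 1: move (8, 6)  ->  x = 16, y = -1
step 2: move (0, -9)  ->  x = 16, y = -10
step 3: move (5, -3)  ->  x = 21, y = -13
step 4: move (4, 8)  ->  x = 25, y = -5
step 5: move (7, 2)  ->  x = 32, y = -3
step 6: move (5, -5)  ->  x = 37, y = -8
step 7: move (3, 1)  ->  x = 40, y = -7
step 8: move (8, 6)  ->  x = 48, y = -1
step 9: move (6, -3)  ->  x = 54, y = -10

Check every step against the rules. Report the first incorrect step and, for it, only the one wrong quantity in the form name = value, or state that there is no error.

step 9, y = -4

1. x = 8 + (8) = 16, y = -7 + (6) = -1 (consistent with the printout)
2. x = 16 + (0) = 16, y = -1 + (-9) = -10 (consistent with the printout)
3. x = 16 + (5) = 21, y = -10 + (-3) = -13 (confirmed correct)
4. x = 21 + (4) = 25, y = -13 + (8) = -5 (checks out)
5. x = 25 + (7) = 32, y = -5 + (2) = -3 (confirmed correct)
6. x = 32 + (5) = 37, y = -3 + (-5) = -8 (same as recorded)
7. x = 37 + (3) = 40, y = -8 + (1) = -7 (consistent with the printout)
8. x = 40 + (8) = 48, y = -7 + (6) = -1 (no discrepancy)
9. x = 48 + (6) = 54, y = -1 + (-3) = -4 (the printout disagrees here)
First deviation found at step 9; the corrected entry is y = -4.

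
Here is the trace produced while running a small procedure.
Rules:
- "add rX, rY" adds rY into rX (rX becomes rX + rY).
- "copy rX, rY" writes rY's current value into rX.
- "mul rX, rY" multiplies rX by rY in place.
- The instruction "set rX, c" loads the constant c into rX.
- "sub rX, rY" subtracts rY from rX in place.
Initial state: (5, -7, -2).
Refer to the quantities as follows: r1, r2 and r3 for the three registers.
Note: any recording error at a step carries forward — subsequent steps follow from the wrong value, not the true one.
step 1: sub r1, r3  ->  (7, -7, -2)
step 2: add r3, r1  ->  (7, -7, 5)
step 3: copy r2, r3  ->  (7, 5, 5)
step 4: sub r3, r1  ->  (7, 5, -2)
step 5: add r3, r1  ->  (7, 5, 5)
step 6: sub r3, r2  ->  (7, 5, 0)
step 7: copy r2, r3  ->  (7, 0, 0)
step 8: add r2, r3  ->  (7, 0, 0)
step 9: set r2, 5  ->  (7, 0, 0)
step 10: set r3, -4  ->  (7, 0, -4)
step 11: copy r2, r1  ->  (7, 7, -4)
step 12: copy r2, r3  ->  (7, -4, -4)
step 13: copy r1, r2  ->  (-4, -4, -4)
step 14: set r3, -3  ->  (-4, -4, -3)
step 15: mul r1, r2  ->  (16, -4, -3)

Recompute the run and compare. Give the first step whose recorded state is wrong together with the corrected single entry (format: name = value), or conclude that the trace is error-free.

Recomputing the run from the initial state:
step 1: r1 = 7, r2 = -7, r3 = -2
step 2: r1 = 7, r2 = -7, r3 = 5
step 3: r1 = 7, r2 = 5, r3 = 5
step 4: r1 = 7, r2 = 5, r3 = -2
step 5: r1 = 7, r2 = 5, r3 = 5
step 6: r1 = 7, r2 = 5, r3 = 0
step 7: r1 = 7, r2 = 0, r3 = 0
step 8: r1 = 7, r2 = 0, r3 = 0
step 9: r1 = 7, r2 = 5, r3 = 0
step 10: r1 = 7, r2 = 5, r3 = -4
step 11: r1 = 7, r2 = 7, r3 = -4
step 12: r1 = 7, r2 = -4, r3 = -4
step 13: r1 = -4, r2 = -4, r3 = -4
step 14: r1 = -4, r2 = -4, r3 = -3
step 15: r1 = 16, r2 = -4, r3 = -3
The first disagreement with the trace is at step 9, where the value should be r2 = 5.

step 9, r2 = 5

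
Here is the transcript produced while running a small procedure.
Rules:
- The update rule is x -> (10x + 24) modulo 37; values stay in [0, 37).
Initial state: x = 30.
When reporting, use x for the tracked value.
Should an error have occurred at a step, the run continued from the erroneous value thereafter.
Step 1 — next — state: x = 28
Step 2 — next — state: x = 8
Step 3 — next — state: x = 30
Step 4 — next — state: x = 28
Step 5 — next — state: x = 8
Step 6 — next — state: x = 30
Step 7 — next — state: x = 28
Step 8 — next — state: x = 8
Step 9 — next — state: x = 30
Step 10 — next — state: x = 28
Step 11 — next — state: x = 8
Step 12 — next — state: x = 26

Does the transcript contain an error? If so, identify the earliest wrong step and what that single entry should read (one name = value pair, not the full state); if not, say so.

Recomputing the run from the initial state:
step 1: x = 28
step 2: x = 8
step 3: x = 30
step 4: x = 28
step 5: x = 8
step 6: x = 30
step 7: x = 28
step 8: x = 8
step 9: x = 30
step 10: x = 28
step 11: x = 8
step 12: x = 30
The first disagreement with the transcript is at step 12, where the value should be x = 30.

step 12, x = 30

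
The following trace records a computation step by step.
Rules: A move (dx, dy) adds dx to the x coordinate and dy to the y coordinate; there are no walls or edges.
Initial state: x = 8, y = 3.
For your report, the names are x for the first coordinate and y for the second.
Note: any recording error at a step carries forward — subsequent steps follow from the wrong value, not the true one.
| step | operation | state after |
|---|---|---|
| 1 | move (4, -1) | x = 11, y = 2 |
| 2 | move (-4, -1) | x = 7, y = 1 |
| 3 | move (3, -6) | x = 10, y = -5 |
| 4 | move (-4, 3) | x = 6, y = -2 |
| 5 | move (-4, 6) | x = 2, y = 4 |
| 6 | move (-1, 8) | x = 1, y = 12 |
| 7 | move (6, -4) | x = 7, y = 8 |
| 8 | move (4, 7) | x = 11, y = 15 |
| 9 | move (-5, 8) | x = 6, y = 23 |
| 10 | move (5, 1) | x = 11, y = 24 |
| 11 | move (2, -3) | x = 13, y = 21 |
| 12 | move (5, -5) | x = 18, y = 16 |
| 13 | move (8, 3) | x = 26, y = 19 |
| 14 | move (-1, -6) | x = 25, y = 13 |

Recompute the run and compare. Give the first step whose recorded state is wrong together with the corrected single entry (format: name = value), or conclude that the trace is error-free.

step 1, x = 12

Step 1: x = 8 + (4) = 12, y = 3 + (-1) = 2 — this is not what the trace shows.
First deviation found at step 1; the corrected entry is x = 12.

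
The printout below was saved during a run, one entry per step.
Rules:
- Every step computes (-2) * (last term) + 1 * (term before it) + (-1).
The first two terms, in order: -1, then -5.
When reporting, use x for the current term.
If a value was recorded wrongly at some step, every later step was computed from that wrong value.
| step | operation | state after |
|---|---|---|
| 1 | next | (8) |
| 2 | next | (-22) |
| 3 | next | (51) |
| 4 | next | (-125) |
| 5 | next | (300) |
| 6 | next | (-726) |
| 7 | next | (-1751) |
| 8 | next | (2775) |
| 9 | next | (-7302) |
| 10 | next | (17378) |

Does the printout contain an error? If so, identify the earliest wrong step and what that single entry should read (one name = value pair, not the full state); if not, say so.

step 1: x = -2*(-5) + (1)*(-1) + (-1) = 8 -> confirmed correct
step 2: x = -2*(8) + (1)*(-5) + (-1) = -22 -> checks out
step 3: x = -2*(-22) + (1)*(8) + (-1) = 51 -> in agreement
step 4: x = -2*(51) + (1)*(-22) + (-1) = -125 -> same as recorded
step 5: x = -2*(-125) + (1)*(51) + (-1) = 300 -> no discrepancy
step 6: x = -2*(300) + (1)*(-125) + (-1) = -726 -> no discrepancy
step 7: x = -2*(-726) + (1)*(300) + (-1) = 1751 -> a discrepancy with the printout
The earliest wrong entry is at step 7: it should read x = 1751.

step 7, x = 1751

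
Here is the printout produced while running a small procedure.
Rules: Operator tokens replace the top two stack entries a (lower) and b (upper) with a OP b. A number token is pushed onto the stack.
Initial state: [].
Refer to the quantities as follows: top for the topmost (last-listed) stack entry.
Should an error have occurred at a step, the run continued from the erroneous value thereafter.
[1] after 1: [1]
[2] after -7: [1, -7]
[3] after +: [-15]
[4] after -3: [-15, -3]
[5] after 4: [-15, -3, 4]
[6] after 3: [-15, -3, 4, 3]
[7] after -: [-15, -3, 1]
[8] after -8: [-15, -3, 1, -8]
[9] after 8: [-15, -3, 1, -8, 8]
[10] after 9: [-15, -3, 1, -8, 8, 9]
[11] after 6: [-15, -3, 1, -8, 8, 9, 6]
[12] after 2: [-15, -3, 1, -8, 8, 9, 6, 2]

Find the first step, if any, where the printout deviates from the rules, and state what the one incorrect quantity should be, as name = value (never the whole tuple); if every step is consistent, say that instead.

Recomputing the run from the initial state:
step 1: [1]
step 2: [1, -7]
step 3: [-6]
step 4: [-6, -3]
step 5: [-6, -3, 4]
step 6: [-6, -3, 4, 3]
step 7: [-6, -3, 1]
step 8: [-6, -3, 1, -8]
step 9: [-6, -3, 1, -8, 8]
step 10: [-6, -3, 1, -8, 8, 9]
step 11: [-6, -3, 1, -8, 8, 9, 6]
step 12: [-6, -3, 1, -8, 8, 9, 6, 2]
The first disagreement with the printout is at step 3, where the value should be top = -6.

step 3, top = -6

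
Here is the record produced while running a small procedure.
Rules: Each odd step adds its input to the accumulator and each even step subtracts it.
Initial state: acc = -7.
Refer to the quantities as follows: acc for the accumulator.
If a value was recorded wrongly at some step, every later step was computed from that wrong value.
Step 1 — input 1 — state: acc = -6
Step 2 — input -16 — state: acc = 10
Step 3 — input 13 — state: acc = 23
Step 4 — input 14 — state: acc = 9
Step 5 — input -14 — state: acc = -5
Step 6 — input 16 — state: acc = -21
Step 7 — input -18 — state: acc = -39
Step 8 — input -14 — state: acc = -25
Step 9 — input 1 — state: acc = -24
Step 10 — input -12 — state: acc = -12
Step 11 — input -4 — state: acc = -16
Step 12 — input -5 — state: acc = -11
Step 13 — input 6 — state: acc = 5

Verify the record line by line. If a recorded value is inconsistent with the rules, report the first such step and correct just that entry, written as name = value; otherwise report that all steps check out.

step 13, acc = -5

step 1: acc = -7 + 1 = -6 -> same as recorded
step 2: acc = -6 - -16 = 10 -> confirmed correct
step 3: acc = 10 + 13 = 23 -> confirmed correct
step 4: acc = 23 - 14 = 9 -> in agreement
step 5: acc = 9 + -14 = -5 -> no discrepancy
step 6: acc = -5 - 16 = -21 -> verified
step 7: acc = -21 + -18 = -39 -> confirmed correct
step 8: acc = -39 - -14 = -25 -> verified
step 9: acc = -25 + 1 = -24 -> verified
step 10: acc = -24 - -12 = -12 -> same as recorded
step 11: acc = -12 + -4 = -16 -> in agreement
step 12: acc = -16 - -5 = -11 -> verified
step 13: acc = -11 + 6 = -5 -> the record has a different value
The earliest wrong entry is at step 13: it should read acc = -5.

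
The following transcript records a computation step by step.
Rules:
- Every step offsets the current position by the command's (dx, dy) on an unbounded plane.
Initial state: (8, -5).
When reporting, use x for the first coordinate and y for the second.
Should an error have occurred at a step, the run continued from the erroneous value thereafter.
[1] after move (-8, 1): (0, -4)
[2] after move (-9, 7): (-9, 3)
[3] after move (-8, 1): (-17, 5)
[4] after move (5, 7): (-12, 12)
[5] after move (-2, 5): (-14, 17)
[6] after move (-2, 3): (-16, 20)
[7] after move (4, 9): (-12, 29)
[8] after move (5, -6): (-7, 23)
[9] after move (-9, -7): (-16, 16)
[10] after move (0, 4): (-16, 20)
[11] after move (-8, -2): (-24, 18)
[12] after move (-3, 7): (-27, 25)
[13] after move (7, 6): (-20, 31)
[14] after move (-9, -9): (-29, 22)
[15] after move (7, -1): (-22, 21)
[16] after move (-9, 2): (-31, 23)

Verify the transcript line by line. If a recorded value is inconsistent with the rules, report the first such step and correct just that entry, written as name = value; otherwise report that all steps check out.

step 3, y = 4

Step 1: x = 8 + (-8) = 0, y = -5 + (1) = -4 — exactly as logged.
Step 2: x = 0 + (-9) = -9, y = -4 + (7) = 3 — verified.
Step 3: x = -9 + (-8) = -17, y = 3 + (1) = 4 — first mismatch against the transcript.
First deviation found at step 3; the corrected entry is y = 4.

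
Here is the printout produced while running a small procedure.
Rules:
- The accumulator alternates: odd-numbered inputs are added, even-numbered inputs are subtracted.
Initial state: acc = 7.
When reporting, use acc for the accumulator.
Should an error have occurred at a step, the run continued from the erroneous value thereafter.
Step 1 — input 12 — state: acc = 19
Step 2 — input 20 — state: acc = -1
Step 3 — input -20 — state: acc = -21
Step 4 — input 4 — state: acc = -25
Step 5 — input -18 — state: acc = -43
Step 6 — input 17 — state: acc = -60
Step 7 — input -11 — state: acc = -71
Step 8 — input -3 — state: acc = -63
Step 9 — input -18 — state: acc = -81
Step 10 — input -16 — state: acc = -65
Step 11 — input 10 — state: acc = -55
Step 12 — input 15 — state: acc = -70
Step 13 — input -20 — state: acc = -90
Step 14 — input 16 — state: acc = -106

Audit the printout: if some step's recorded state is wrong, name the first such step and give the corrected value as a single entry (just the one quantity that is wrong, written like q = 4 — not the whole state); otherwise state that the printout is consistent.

step 8, acc = -68

Recomputing the run from the initial state:
step 1: acc = 19
step 2: acc = -1
step 3: acc = -21
step 4: acc = -25
step 5: acc = -43
step 6: acc = -60
step 7: acc = -71
step 8: acc = -68
step 9: acc = -86
step 10: acc = -70
step 11: acc = -60
step 12: acc = -75
step 13: acc = -95
step 14: acc = -111
The first disagreement with the printout is at step 8, where the value should be acc = -68.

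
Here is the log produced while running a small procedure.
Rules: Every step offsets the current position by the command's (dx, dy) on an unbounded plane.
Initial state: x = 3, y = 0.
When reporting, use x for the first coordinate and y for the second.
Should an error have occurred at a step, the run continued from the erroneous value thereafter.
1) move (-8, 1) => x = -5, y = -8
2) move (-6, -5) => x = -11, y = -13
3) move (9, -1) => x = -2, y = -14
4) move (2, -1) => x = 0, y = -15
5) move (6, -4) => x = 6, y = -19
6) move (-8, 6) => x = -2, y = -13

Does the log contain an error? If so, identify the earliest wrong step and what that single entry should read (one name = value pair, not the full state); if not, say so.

Step 1: x = 3 + (-8) = -5, y = 0 + (1) = 1 — not what was recorded.
Step 1 is the first one off; corrected, y = 1.

step 1, y = 1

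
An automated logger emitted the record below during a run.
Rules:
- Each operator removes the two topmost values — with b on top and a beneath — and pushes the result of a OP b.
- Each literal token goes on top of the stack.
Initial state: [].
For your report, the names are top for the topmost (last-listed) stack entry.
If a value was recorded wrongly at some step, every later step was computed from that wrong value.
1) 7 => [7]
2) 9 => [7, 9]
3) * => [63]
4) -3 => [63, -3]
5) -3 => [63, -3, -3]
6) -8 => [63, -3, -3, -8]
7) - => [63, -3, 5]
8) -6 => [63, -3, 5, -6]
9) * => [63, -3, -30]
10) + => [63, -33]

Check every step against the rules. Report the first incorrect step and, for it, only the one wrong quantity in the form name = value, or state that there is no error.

1. push 7: top = 7 (same as recorded)
2. push 9: top = 9 (matches)
3. 7 * 9 = 63 (confirmed correct)
4. push -3: top = -3 (exactly as logged)
5. push -3: top = -3 (exactly as logged)
6. push -8: top = -8 (in agreement)
7. -3 - -8 = 5 (exactly as logged)
8. push -6: top = -6 (matches)
9. 5 * -6 = -30 (consistent with the record)
10. -3 + -30 = -33 (same as recorded)
All entries verified; no error found.

no error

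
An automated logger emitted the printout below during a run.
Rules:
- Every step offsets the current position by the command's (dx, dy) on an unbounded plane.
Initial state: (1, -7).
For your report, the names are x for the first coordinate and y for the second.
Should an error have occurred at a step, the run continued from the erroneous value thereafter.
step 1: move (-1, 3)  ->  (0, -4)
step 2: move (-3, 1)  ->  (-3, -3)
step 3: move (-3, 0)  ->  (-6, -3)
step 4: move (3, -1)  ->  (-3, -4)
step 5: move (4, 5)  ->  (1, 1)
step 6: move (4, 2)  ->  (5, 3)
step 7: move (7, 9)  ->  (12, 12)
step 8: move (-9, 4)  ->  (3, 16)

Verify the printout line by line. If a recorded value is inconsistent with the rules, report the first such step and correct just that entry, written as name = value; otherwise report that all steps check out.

Recomputing the run from the initial state:
step 1: x = 0, y = -4
step 2: x = -3, y = -3
step 3: x = -6, y = -3
step 4: x = -3, y = -4
step 5: x = 1, y = 1
step 6: x = 5, y = 3
step 7: x = 12, y = 12
step 8: x = 3, y = 16
This matches the printout at every step.

no error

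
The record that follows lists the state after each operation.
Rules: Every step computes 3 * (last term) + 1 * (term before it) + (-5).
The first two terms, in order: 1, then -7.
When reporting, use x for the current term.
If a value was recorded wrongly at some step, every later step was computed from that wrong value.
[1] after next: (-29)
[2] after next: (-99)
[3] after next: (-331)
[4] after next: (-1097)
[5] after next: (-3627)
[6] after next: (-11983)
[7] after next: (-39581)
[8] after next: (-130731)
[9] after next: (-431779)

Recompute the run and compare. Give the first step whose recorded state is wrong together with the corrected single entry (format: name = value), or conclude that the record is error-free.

step 1, x = -25

Recomputing the run from the initial state:
step 1: x = -25
step 2: x = -87
step 3: x = -291
step 4: x = -965
step 5: x = -3191
step 6: x = -10543
step 7: x = -34825
step 8: x = -115023
step 9: x = -379899
The first disagreement with the record is at step 1, where the value should be x = -25.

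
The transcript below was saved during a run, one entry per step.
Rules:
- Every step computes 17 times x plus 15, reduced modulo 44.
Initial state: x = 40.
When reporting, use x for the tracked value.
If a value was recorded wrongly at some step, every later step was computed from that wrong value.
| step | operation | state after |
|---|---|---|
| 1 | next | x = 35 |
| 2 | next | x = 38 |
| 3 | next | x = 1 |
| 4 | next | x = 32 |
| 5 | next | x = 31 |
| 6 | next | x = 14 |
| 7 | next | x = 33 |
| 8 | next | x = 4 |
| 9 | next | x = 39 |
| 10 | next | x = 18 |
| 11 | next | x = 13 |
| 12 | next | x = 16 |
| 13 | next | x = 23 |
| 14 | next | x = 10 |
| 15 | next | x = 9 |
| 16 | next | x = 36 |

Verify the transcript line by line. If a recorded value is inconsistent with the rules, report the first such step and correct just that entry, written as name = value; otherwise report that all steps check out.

no error

Recomputing the run from the initial state:
step 1: x = 35
step 2: x = 38
step 3: x = 1
step 4: x = 32
step 5: x = 31
step 6: x = 14
step 7: x = 33
step 8: x = 4
step 9: x = 39
step 10: x = 18
step 11: x = 13
step 12: x = 16
step 13: x = 23
step 14: x = 10
step 15: x = 9
step 16: x = 36
This matches the transcript at every step.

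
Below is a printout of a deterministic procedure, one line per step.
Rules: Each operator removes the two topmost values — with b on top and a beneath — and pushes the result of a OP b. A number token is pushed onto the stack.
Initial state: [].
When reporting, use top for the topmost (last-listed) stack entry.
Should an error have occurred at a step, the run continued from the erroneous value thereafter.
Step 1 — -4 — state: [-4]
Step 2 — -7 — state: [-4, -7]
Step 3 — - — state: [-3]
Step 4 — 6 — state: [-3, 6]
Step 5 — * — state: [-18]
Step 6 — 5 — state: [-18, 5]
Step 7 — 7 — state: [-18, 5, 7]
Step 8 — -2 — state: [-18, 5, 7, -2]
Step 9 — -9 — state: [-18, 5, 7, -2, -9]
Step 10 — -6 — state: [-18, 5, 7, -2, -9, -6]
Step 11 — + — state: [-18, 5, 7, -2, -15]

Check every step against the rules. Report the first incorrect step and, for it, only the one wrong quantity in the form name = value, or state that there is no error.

Recomputing the run from the initial state:
step 1: [-4]
step 2: [-4, -7]
step 3: [3]
step 4: [3, 6]
step 5: [18]
step 6: [18, 5]
step 7: [18, 5, 7]
step 8: [18, 5, 7, -2]
step 9: [18, 5, 7, -2, -9]
step 10: [18, 5, 7, -2, -9, -6]
step 11: [18, 5, 7, -2, -15]
The first disagreement with the printout is at step 3, where the value should be top = 3.

step 3, top = 3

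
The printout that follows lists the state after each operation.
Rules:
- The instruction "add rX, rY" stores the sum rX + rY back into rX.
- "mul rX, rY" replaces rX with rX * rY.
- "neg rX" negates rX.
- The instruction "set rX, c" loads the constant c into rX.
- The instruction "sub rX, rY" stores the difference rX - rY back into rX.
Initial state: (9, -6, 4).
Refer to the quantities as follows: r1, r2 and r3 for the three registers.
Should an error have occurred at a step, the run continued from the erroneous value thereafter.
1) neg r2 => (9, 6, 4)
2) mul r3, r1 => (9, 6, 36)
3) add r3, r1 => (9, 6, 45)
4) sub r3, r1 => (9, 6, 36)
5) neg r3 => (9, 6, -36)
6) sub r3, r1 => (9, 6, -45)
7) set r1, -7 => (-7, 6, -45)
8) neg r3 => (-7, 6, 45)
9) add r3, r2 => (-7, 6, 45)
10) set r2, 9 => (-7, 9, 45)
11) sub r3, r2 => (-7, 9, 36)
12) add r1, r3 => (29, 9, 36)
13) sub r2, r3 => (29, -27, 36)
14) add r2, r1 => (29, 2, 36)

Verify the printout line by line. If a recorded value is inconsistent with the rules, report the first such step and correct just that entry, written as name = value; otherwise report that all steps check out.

step 1: r2 = -(-6) = 6 -> consistent with the printout
step 2: r3 = 4 * 9 = 36 -> exactly as logged
step 3: r3 = 36 + 9 = 45 -> verified
step 4: r3 = 45 - 9 = 36 -> confirmed correct
step 5: r3 = -(36) = -36 -> agrees with the printout
step 6: r3 = -36 - 9 = -45 -> verified
step 7: r1 = -7 -> consistent with the printout
step 8: r3 = -(-45) = 45 -> confirmed correct
step 9: r3 = 45 + 6 = 51 -> the recorded entry deviates here
The earliest wrong entry is at step 9: it should read r3 = 51.

step 9, r3 = 51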